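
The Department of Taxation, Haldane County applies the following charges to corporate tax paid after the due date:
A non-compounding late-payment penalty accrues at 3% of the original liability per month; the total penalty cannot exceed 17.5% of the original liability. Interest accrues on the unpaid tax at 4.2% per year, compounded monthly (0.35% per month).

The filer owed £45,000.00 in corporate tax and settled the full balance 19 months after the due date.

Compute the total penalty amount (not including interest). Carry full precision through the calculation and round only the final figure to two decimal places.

Penalty (uncapped): 19 × 3% × £45,000.00 = £25,650.00; cap = 17.5% × £45,000.00 = £7,875.00 → penalty = £7,875.00

£7,875.00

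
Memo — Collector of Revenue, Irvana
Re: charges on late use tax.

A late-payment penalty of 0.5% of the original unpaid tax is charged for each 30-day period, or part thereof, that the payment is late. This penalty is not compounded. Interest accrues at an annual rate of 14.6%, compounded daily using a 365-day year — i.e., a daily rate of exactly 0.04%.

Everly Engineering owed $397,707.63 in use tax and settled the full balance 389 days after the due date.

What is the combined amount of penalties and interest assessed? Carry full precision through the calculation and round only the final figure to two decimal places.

$92,794.11

Penalty periods: ⌈389/30⌉ = 13; penalty = 13 × 0.5% × $397,707.63 = $25,851.00…
Interest: $397,707.63 × ((1 + 0.0004)^389 − 1) = $397,707.63 × 0.16832242… = $66,943.1096…
Penalties + interest = $25,850.9960… + $66,943.1096… = $92,794.11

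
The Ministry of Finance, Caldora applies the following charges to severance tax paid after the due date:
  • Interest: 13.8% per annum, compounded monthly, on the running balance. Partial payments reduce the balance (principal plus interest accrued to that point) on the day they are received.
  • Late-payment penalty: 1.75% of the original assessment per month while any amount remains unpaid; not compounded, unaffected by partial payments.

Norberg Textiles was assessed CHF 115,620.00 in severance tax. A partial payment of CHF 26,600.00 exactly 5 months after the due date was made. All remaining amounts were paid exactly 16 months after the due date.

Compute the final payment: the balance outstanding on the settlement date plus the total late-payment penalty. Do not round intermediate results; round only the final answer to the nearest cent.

Monthly rate = 13.8% ÷ 12 = 1.15%
Balance at month 5: CHF 115,620.0000 × (1 + 0.0115)^5 = CHF 122,422.8260…
After CHF 26,600.00 payment: CHF 122,422.8260… − CHF 26,600.00 = CHF 95,822.8260…
Balance at month 16: CHF 95,822.8260… × (1 + 0.0115)^11 = CHF 108,666.0131…
Penalty: 16 × 1.75% × CHF 115,620.00 = CHF 32,373.60
Final settlement = outstanding balance + penalty = CHF 108,666.0131… + CHF 32,373.60 = CHF 141,039.61

CHF 141,039.61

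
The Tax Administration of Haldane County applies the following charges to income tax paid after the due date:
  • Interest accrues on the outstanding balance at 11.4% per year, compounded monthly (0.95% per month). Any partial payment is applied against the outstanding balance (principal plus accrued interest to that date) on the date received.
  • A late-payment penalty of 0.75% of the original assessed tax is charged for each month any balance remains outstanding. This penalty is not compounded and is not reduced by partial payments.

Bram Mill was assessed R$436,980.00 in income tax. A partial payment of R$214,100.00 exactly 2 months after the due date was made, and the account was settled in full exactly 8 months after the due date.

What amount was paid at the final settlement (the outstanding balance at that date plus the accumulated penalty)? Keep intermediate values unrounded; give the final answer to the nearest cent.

R$270,937.52

Balance at month 2: R$436,980.0000 × (1 + 0.0095)^2 = R$445,322.0574…
After R$214,100.00 payment: R$445,322.0574… − R$214,100.00 = R$231,222.0574…
Balance at month 8: R$231,222.0574… × (1 + 0.0095)^6 = R$244,718.7248…
Penalty: 8 × 0.75% × R$436,980.00 = R$26,218.80
Final settlement = outstanding balance + penalty = R$244,718.7248… + R$26,218.80 = R$270,937.52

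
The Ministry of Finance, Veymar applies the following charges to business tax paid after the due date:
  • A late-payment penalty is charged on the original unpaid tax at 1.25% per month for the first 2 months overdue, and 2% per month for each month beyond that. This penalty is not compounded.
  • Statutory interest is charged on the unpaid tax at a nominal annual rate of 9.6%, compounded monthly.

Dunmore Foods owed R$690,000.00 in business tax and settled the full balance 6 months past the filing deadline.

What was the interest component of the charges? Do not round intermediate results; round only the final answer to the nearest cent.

R$33,789.51

Interest (9.6%/yr ÷ 12 = 0.8%/month): R$690,000.00 × ((1 + 0.008)^6 − 1) = R$33,789.5081…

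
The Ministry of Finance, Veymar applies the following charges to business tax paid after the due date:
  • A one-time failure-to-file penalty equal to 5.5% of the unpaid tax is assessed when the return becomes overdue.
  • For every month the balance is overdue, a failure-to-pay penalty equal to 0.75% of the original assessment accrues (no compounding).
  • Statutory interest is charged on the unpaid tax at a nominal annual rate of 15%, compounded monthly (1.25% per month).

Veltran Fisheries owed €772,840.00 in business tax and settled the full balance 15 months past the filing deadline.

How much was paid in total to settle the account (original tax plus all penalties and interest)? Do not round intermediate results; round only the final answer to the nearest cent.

Failure-to-file penalty: 5.5% × €772,840.00 = €42,506.20
Failure-to-pay penalty = 0.75% × €772,840.00 × 15 mo = €86,944.50
Interest: €772,840.00 × ((1 + 0.0125)^15 − 1) = €772,840.00 × 0.2048292… = €158,300.1857…
Total = €772,840.00 + €129,450.7000 + €158,300.1857… = €1,060,590.89

€1,060,590.89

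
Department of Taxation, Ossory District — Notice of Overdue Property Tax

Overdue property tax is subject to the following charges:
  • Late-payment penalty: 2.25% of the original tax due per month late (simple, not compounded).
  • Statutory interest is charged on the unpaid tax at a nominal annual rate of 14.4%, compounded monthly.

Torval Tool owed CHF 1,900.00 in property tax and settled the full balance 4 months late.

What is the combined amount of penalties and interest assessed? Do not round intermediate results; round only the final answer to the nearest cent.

CHF 263.85

Late-payment penalty = 2.25% × CHF 1,900.00 × 4 mo = CHF 171.00
Interest (14.4%/yr ÷ 12 = 1.2%/month): CHF 1,900.00 × ((1 + 0.012)^4 − 1) = CHF 92.8548…
Penalties + interest = CHF 171.0000 + CHF 92.8548… = CHF 263.85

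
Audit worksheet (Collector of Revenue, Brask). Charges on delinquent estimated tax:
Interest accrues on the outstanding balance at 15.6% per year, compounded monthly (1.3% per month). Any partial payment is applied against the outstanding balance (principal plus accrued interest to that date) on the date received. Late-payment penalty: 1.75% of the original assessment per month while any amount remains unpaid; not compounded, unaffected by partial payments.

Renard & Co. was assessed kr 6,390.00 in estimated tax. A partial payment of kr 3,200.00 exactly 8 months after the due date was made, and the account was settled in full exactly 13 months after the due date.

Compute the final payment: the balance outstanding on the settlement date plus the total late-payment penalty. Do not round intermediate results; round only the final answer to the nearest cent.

Balance at month 8: kr 6,390.0000 × (1 + 0.013)^8 = kr 7,085.5966…
After kr 3,200.00 payment: kr 7,085.5966… − kr 3,200.00 = kr 3,885.5966…
Balance at month 13: kr 3,885.5966… × (1 + 0.013)^5 = kr 4,144.8129…
Penalty: 13 × 1.75% × kr 6,390.00 = kr 1,453.73…
Final settlement = outstanding balance + penalty = kr 4,144.8129… + kr 1,453.73… = kr 5,598.54

kr 5,598.54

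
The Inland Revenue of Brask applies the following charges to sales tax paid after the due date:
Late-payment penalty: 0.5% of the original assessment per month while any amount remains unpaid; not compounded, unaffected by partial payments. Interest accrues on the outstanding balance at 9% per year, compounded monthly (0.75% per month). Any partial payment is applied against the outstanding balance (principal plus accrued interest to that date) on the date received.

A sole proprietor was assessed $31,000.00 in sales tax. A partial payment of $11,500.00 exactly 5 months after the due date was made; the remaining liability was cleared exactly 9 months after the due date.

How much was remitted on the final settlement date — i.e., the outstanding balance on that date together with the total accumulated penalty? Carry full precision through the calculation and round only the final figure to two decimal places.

$22,702.49

Balance at month 5: $31,000.0000 × (1 + 0.0075)^5 = $32,180.0688…
After $11,500.00 payment: $32,180.0688… − $11,500.00 = $20,680.0688…
Balance at month 9: $20,680.0688… × (1 + 0.0075)^4 = $21,307.4853…
Penalty: 9 × 0.5% × $31,000.00 = $1,395.00
Final settlement = outstanding balance + penalty = $21,307.4853… + $1,395.00 = $22,702.49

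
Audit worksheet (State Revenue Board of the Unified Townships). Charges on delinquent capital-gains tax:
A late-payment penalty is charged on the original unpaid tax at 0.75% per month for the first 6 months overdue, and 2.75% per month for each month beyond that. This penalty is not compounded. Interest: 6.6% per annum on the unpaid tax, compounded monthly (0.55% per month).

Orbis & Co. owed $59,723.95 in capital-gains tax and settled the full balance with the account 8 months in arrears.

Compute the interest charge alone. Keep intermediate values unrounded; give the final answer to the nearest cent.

Interest: $59,723.95 × ((1 + 0.0055)^8 − 1) = $59,723.95 × 0.0448564… = $2,679.0003…

$2,679.00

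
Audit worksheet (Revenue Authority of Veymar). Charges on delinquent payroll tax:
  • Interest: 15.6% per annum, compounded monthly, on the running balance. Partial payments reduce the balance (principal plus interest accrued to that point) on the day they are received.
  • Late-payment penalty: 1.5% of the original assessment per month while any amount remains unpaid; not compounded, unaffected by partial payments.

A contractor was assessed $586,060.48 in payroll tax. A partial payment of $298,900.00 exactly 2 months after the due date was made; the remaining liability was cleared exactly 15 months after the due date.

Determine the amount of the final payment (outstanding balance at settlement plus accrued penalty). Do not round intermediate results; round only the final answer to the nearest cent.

Monthly rate = 15.6% ÷ 12 = 1.3%
Balance at month 2: $586,060.4800 × (1 + 0.013)^2 = $601,397.0967…
After $298,900.00 payment: $601,397.0967… − $298,900.00 = $302,497.0967…
Balance at month 15: $302,497.0967… × (1 + 0.013)^13 = $357,803.0188…
Penalty: 15 × 1.5% × $586,060.48 = $131,863.61…
Final settlement = outstanding balance + penalty = $357,803.0188… + $131,863.61… = $489,666.63

$489,666.63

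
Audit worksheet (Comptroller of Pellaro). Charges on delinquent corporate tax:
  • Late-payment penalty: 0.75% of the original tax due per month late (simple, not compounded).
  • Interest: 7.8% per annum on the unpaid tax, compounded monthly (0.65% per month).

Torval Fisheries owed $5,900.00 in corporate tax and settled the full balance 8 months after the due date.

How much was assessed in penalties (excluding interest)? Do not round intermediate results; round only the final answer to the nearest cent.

$354.00

Late-payment penalty = 0.75% × $5,900.00 × 8 mo = $354.00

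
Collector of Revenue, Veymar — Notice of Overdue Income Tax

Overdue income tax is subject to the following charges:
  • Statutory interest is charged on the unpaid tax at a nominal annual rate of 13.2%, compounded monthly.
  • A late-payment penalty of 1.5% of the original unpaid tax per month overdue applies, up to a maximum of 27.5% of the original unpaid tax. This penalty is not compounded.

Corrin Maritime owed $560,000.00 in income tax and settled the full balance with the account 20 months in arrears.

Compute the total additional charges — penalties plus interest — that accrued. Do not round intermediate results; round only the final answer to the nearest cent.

$290,965.27

Penalty (uncapped): 20 × 1.5% × $560,000.00 = $168,000.00; cap = 27.5% × $560,000.00 = $154,000.00 → penalty = $154,000.00
Interest (13.2%/yr ÷ 12 = 1.1%/month): $560,000.00 × ((1 + 0.011)^20 − 1) = $136,965.2720…
Penalties + interest = $154,000.0000 + $136,965.2720… = $290,965.27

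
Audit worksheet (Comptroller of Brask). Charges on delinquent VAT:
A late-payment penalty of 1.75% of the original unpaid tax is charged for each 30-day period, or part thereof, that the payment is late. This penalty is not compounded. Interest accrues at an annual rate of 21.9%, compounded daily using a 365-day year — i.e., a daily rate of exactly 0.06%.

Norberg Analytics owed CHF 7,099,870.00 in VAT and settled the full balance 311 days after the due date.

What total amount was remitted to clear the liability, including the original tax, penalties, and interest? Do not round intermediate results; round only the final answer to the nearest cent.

Penalty periods: ⌈311/30⌉ = 11; penalty = 11 × 1.75% × CHF 7,099,870.00 = CHF 1,366,724.98…
Interest: CHF 7,099,870.00 × ((1 + 0.0006)^311 − 1) = CHF 7,099,870.00 × 0.20507770… = CHF 1,456,024.9773…
Total = CHF 7,099,870.00 + CHF 1,366,724.9750 + CHF 1,456,024.9773… = CHF 9,922,619.95

CHF 9,922,619.95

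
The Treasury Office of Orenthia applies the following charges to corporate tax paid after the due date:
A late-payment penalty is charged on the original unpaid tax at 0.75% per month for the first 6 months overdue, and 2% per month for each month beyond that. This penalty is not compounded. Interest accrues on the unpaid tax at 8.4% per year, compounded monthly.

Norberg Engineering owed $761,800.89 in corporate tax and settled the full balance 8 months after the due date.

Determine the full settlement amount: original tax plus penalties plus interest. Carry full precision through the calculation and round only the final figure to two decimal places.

$870,274.77

Penalty, months 1–6: 6 × 0.75% × $761,800.89 = $34,281.04…
Penalty, months 7–8: 2 × 2% × $761,800.89 = $30,472.04…
Interest (8.4%/yr ÷ 12 = 0.7%/month): $761,800.89 × ((1 + 0.007)^8 − 1) = $43,720.8021…
Total = $761,800.89 + $64,753.0757… + $43,720.8021… = $870,274.77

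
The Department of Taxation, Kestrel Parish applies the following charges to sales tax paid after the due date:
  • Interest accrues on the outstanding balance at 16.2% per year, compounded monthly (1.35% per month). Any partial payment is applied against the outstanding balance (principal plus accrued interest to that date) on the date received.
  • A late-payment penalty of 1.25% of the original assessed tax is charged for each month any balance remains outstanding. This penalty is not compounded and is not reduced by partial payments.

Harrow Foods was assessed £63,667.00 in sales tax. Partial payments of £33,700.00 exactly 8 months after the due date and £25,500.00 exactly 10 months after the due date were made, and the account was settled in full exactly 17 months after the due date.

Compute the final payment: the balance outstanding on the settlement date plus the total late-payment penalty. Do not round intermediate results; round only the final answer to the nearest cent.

Balance at month 8: £63,667.0000 × (1 + 0.0135)^8 = £70,876.8504…
After £33,700.00 payment: £70,876.8504… − £33,700.00 = £37,176.8504…
Balance at month 10: £37,176.8504… × (1 + 0.0135)^2 = £38,187.4009…
After £25,500.00 payment: £38,187.4009… − £25,500.00 = £12,687.4009…
Balance at month 17: £12,687.4009… × (1 + 0.0135)^7 = £13,936.0255…
Penalty: 17 × 1.25% × £63,667.00 = £13,529.24…
Final settlement = outstanding balance + penalty = £13,936.0255… + £13,529.24… = £27,465.26

£27,465.26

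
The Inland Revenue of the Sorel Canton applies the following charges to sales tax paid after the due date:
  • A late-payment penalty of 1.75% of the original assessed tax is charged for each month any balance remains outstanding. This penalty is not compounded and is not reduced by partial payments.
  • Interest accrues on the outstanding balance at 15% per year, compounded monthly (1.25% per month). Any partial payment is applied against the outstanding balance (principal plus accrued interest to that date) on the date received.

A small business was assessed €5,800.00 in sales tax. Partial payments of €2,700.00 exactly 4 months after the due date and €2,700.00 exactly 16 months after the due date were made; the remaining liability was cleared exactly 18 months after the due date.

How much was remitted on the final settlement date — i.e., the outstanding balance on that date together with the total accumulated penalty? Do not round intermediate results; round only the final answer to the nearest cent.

Balance at month 4: €5,800.0000 × (1 + 0.0125)^4 = €6,095.4830…
After €2,700.00 payment: €6,095.4830… − €2,700.00 = €3,395.4830…
Balance at month 16: €3,395.4830… × (1 + 0.0125)^12 = €3,941.3222…
After €2,700.00 payment: €3,941.3222… − €2,700.00 = €1,241.3222…
Balance at month 18: €1,241.3222… × (1 + 0.0125)^2 = €1,272.5492…
Penalty: 18 × 1.75% × €5,800.00 = €1,827.00
Final settlement = outstanding balance + penalty = €1,272.5492… + €1,827.00 = €3,099.55

€3,099.55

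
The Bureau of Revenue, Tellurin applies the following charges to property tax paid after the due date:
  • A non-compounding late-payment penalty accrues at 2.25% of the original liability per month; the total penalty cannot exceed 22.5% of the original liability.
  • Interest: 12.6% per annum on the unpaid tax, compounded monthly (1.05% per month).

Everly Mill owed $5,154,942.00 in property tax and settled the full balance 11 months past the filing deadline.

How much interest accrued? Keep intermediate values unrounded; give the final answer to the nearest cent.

Interest: $5,154,942.00 × ((1 + 0.0105)^11 − 1) = $5,154,942.00 × 0.1217588… = $627,659.7009…

$627,659.70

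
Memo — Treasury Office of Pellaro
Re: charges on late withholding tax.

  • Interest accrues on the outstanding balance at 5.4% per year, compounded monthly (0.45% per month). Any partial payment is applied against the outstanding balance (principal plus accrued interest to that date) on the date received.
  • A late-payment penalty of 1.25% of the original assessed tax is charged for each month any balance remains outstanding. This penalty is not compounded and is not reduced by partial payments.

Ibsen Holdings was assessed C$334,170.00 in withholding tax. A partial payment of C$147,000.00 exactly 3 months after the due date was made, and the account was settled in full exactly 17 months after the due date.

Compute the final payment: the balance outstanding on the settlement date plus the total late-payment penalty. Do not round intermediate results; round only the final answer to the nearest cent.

C$275,149.65

Balance at month 3: C$334,170.0000 × (1 + 0.0045)^3 = C$338,701.6263…
After C$147,000.00 payment: C$338,701.6263… − C$147,000.00 = C$191,701.6263…
Balance at month 17: C$191,701.6263… × (1 + 0.0045)^14 = C$204,138.5250…
Penalty: 17 × 1.25% × C$334,170.00 = C$71,011.13…
Final settlement = outstanding balance + penalty = C$204,138.5250… + C$71,011.13… = C$275,149.65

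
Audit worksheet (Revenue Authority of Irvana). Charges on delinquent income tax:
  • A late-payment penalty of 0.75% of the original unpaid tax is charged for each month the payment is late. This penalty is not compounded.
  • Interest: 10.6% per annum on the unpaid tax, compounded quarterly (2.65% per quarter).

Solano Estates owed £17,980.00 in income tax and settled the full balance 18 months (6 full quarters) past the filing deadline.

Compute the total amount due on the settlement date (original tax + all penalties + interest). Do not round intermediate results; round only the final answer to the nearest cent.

Late-payment penalty: 18 × 0.75% × £17,980.00 = £2,427.30
Interest: £17,980.00 × ((1 + 0.0265)^6 − 1) = £17,980.00 × 0.1699134… = £3,055.0433…
Total = £17,980.00 + £2,427.3000 + £3,055.0433… = £23,462.34

£23,462.34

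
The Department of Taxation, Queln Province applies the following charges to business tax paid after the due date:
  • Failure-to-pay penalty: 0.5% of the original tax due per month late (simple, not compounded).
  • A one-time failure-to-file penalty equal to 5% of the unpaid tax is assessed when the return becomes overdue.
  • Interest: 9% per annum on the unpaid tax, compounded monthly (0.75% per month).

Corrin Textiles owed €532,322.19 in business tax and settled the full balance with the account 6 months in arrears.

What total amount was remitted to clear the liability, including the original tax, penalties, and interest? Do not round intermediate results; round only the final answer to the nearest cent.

€599,316.13

Failure-to-file penalty: 5% × €532,322.19 = €26,616.11…
Failure-to-pay penalty: 6 × 0.5% × €532,322.19 = €15,969.67…
Interest: €532,322.19 × ((1 + 0.0075)^6 − 1) = €532,322.19 × 0.0458522… = €24,408.1622…
Total = €532,322.19 + €42,585.7752 + €24,408.1622… = €599,316.13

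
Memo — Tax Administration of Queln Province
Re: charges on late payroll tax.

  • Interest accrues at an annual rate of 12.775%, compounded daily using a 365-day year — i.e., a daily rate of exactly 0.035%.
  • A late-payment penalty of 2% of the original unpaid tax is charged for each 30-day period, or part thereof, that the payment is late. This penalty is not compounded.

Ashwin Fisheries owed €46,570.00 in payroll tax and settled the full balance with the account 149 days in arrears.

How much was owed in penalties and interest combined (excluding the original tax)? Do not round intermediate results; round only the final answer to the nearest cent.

Penalty periods: ⌈149/30⌉ = 5; penalty = 5 × 2% × €46,570.00 = €4,657.00
Interest: €46,570.00 × ((1 + 0.00035)^149 − 1) = €46,570.00 × 0.05352415… = €2,492.6196…
Penalties + interest = €4,657.0000 + €2,492.6196… = €7,149.62

€7,149.62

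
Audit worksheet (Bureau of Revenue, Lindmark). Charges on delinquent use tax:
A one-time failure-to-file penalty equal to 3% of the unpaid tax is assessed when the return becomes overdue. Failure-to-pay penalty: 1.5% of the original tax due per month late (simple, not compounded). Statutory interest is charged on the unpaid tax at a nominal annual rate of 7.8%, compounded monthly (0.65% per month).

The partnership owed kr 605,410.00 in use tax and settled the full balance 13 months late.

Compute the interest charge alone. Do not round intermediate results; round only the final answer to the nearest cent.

Interest: kr 605,410.00 × ((1 + 0.0065)^13 − 1) = kr 605,410.00 × 0.0878753… = kr 53,200.6060…

kr 53,200.61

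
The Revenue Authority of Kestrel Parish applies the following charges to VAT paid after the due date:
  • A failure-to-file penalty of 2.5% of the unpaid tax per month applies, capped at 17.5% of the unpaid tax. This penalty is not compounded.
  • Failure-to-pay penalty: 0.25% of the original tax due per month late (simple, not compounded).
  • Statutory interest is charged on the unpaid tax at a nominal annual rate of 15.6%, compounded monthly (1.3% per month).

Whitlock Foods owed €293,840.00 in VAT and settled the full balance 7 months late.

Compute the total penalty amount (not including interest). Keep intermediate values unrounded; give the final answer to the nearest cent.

€56,564.20

Failure-to-file: 7 × 2.5% × €293,840.00 = €51,422.00, capped at 17.5% × €293,840.00 = €51,422.00
Failure-to-pay penalty: 7 × 0.25% × €293,840.00 = €5,142.20
Total penalty = €51,422.00 + €5,142.20 = €56,564.20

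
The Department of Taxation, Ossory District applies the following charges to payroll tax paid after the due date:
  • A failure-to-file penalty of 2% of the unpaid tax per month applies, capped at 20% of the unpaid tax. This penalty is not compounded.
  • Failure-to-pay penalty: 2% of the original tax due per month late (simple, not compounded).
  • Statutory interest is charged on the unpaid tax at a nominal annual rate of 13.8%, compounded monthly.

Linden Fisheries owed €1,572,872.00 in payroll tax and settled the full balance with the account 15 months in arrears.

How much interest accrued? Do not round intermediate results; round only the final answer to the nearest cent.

Interest (13.8%/yr ÷ 12 = 1.15%/month): €1,572,872.00 × ((1 + 0.0115)^15 − 1) = €294,288.6574…

€294,288.66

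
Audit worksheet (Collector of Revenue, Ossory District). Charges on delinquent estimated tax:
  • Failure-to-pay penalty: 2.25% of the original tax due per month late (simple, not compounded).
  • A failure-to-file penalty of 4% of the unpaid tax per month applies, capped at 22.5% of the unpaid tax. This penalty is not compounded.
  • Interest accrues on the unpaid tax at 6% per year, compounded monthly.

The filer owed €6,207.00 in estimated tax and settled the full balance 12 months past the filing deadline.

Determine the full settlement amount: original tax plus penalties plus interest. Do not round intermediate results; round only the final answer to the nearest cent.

€9,662.30

Failure-to-file: 12 × 4% × €6,207.00 = €2,979.36, capped at 22.5% × €6,207.00 = €1,396.58…
Failure-to-pay penalty: 12 × 2.25% × €6,207.00 = €1,675.89
Interest (6%/yr ÷ 12 = 0.5%/month): €6,207.00 × ((1 + 0.005)^12 − 1) = €382.8342…
Total = €6,207.00 + €3,072.4650 + €382.8342… = €9,662.30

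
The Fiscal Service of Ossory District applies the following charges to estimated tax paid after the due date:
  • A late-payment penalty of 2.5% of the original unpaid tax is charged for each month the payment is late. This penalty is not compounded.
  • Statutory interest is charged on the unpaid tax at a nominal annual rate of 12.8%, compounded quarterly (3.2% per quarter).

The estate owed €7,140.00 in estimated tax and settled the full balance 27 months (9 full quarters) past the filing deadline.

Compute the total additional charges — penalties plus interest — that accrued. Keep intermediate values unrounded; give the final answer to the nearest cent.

€7,159.66

Late-payment penalty = 2.5% × €7,140.00 × 27 mo = €4,819.50
Interest: €7,140.00 × ((1 + 0.032)^9 − 1) = €7,140.00 × 0.3277530… = €2,340.1561…
Penalties + interest = €4,819.5000 + €2,340.1561… = €7,159.66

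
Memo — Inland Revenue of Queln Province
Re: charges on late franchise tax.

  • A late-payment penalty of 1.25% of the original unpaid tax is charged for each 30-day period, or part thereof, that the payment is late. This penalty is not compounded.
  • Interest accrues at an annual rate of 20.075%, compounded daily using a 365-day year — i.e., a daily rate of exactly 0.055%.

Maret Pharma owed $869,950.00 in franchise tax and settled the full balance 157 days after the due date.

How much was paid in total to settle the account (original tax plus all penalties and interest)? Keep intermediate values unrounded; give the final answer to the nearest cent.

Penalty periods: ⌈157/30⌉ = 6; penalty = 6 × 1.25% × $869,950.00 = $65,246.25
Interest: $869,950.00 × ((1 + 0.00055)^157 − 1) = $869,950.00 × 0.09016195… = $78,436.3877…
Total = $869,950.00 + $65,246.2500 + $78,436.3877… = $1,013,632.64

$1,013,632.64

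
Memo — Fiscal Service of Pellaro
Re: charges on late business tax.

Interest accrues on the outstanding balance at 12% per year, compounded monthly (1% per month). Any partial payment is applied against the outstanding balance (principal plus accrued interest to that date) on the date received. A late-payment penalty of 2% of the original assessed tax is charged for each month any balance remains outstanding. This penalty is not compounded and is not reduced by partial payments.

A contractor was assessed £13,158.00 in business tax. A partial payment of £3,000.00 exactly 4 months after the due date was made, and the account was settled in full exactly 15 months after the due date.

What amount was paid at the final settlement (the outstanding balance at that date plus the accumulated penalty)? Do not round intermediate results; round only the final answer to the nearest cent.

£15,876.42

Balance at month 4: £13,158.0000 × (1 + 0.01)^4 = £13,692.2676…
After £3,000.00 payment: £13,692.2676… − £3,000.00 = £10,692.2676…
Balance at month 15: £10,692.2676… × (1 + 0.01)^11 = £11,929.0245…
Penalty: 15 × 2% × £13,158.00 = £3,947.40
Final settlement = outstanding balance + penalty = £11,929.0245… + £3,947.40 = £15,876.42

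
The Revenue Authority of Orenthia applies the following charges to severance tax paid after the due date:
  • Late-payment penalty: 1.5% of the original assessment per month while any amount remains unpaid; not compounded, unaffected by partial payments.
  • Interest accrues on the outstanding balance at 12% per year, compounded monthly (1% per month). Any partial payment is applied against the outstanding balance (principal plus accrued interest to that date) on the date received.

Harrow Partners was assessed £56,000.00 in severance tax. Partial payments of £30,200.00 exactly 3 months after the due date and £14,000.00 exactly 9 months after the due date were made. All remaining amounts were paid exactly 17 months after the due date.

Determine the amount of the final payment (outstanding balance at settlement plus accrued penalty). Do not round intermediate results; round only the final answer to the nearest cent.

Balance at month 3: £56,000.0000 × (1 + 0.01)^3 = £57,696.8560
After £30,200.00 payment: £57,696.8560 − £30,200.00 = £27,496.8560
Balance at month 9: £27,496.8560 × (1 + 0.01)^6 = £29,188.4667…
After £14,000.00 payment: £29,188.4667… − £14,000.00 = £15,188.4667…
Balance at month 17: £15,188.4667… × (1 + 0.01)^8 = £16,446.9330…
Penalty: 17 × 1.5% × £56,000.00 = £14,280.00
Final settlement = outstanding balance + penalty = £16,446.9330… + £14,280.00 = £30,726.93

£30,726.93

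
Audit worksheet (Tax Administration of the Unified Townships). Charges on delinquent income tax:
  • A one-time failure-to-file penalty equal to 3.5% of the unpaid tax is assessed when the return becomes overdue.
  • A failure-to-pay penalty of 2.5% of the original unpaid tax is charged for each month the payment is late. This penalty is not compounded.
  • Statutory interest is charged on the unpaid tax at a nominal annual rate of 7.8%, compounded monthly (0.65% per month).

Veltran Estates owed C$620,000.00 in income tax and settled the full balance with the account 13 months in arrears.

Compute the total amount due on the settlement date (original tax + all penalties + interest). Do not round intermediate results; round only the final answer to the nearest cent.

Failure-to-file penalty: 3.5% × C$620,000.00 = C$21,700.00
Failure-to-pay penalty = 2.5% × C$620,000.00 × 13 mo = C$201,500.00
Interest: C$620,000.00 × ((1 + 0.0065)^13 − 1) = C$620,000.00 × 0.0878753… = C$54,482.7072…
Total = C$620,000.00 + C$223,200.0000 + C$54,482.7072… = C$897,682.71

C$897,682.71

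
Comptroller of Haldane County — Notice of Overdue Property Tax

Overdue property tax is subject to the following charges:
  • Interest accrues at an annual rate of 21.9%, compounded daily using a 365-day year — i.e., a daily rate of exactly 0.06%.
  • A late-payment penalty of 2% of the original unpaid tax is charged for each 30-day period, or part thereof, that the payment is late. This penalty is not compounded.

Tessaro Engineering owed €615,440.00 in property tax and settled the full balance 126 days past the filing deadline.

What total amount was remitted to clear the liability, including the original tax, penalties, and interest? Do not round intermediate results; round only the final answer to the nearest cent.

Penalty periods: ⌈126/30⌉ = 5; penalty = 5 × 2% × €615,440.00 = €61,544.00
Interest: €615,440.00 × ((1 + 0.0006)^126 − 1) = €615,440.00 × 0.07850662… = €48,316.1169…
Total = €615,440.00 + €61,544.0000 + €48,316.1169… = €725,300.12

€725,300.12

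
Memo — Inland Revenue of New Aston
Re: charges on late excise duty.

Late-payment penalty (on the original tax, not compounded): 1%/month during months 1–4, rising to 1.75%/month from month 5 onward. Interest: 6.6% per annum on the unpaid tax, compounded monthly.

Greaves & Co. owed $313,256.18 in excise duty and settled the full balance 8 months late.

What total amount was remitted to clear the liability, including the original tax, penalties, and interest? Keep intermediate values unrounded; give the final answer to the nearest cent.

$361,765.90

Penalty, months 1–4: 4 × 1% × $313,256.18 = $12,530.25…
Penalty, months 5–8: 4 × 1.75% × $313,256.18 = $21,927.93…
Interest (6.6%/yr ÷ 12 = 0.55%/month): $313,256.18 × ((1 + 0.0055)^8 − 1) = $14,051.5387…
Total = $313,256.18 + $34,458.1798 + $14,051.5387… = $361,765.90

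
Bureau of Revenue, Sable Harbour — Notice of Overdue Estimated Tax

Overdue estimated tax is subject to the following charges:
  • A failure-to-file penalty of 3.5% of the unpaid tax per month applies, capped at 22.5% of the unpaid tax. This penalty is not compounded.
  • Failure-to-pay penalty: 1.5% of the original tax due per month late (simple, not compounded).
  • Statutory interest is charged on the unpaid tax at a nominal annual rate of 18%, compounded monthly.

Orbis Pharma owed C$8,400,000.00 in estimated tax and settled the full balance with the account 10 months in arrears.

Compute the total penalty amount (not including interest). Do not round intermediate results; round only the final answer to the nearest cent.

Failure-to-file: 10 × 3.5% × C$8,400,000.00 = C$2,940,000.00, capped at 22.5% × C$8,400,000.00 = C$1,890,000.00
Failure-to-pay penalty = 1.5% × C$8,400,000.00 × 10 mo = C$1,260,000.00
Total penalty = C$1,890,000.00 + C$1,260,000.00 = C$3,150,000.00

C$3,150,000.00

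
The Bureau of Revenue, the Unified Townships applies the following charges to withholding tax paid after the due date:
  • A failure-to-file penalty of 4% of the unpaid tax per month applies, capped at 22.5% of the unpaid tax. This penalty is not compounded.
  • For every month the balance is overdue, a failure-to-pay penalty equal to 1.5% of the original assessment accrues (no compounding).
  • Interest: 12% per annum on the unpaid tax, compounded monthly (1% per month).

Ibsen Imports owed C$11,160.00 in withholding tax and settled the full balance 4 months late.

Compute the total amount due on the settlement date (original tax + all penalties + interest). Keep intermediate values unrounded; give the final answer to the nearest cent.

C$14,068.34

Failure-to-file: 4 × 4% × C$11,160.00 = C$1,785.60 (under the 22.5% cap)
Failure-to-pay penalty = 1.5% × C$11,160.00 × 4 mo = C$669.60
Interest: C$11,160.00 × ((1 + 0.01)^4 − 1) = C$11,160.00 × 0.0406040… = C$453.1408…
Total = C$11,160.00 + C$2,455.2000 + C$453.1408… = C$14,068.34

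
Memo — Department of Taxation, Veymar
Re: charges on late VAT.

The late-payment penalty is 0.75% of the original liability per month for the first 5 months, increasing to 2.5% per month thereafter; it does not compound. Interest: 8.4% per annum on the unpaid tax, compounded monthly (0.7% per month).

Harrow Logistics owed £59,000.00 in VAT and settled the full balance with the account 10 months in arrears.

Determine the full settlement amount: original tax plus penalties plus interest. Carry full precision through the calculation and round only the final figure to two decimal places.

£72,850.05

Penalty, months 1–5: 5 × 0.75% × £59,000.00 = £2,212.50
Penalty, months 6–10: 5 × 2.5% × £59,000.00 = £7,375.00
Interest: £59,000.00 × ((1 + 0.007)^10 − 1) = £59,000.00 × 0.0722467… = £4,262.5534…
Total = £59,000.00 + £9,587.5000 + £4,262.5534… = £72,850.05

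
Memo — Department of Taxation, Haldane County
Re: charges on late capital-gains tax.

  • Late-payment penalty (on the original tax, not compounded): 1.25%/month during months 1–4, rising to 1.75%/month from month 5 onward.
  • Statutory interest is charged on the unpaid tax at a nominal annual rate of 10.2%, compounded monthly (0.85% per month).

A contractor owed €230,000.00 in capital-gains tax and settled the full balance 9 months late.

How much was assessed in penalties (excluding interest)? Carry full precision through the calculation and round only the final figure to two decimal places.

€31,625.00

Penalty, months 1–4: 4 × 1.25% × €230,000.00 = €11,500.00
Penalty, months 5–9: 5 × 1.75% × €230,000.00 = €20,125.00
Total penalty = €11,500.00 + €20,125.00 = €31,625.00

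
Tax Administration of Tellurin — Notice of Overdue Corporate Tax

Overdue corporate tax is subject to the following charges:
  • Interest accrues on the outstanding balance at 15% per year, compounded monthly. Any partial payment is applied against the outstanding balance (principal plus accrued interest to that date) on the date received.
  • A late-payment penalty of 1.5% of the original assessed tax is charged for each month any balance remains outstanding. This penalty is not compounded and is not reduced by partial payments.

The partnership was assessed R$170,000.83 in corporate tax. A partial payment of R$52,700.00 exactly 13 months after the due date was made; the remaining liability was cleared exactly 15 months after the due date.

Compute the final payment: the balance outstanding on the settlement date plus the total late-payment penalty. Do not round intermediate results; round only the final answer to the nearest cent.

Monthly rate = 15% ÷ 12 = 1.25%
Balance at month 13: R$170,000.8300 × (1 + 0.0125)^13 = R$199,795.8468…
After R$52,700.00 payment: R$199,795.8468… − R$52,700.00 = R$147,095.8468…
Balance at month 15: R$147,095.8468… × (1 + 0.0125)^2 = R$150,796.2267…
Penalty: 15 × 1.5% × R$170,000.83 = R$38,250.19…
Final settlement = outstanding balance + penalty = R$150,796.2267… + R$38,250.19… = R$189,046.41

R$189,046.41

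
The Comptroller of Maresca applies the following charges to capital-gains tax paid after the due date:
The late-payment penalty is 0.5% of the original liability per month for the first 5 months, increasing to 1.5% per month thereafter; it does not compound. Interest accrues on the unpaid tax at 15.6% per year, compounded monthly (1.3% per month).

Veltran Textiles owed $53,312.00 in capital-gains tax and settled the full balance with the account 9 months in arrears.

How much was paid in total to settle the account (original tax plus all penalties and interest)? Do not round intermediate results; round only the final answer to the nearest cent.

$64,415.41

Penalty, months 1–5: 5 × 0.5% × $53,312.00 = $1,332.80
Penalty, months 6–9: 4 × 1.5% × $53,312.00 = $3,198.72
Interest: $53,312.00 × ((1 + 0.013)^9 − 1) = $53,312.00 × 0.1232722… = $6,571.8872…
Total = $53,312.00 + $4,531.5200 + $6,571.8872… = $64,415.41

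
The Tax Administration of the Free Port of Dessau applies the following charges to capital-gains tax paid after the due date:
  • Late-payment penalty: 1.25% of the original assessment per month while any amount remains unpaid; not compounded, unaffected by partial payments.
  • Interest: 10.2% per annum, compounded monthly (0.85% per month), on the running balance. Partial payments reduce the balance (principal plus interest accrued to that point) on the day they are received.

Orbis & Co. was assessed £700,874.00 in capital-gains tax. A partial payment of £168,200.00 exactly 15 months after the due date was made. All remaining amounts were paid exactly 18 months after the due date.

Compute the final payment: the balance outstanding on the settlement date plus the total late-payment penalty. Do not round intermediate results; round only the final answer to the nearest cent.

Balance at month 15: £700,874.0000 × (1 + 0.0085)^15 = £795,753.3721…
After £168,200.00 payment: £795,753.3721… − £168,200.00 = £627,553.3721…
Balance at month 18: £627,553.3721… × (1 + 0.0085)^3 = £643,692.3907…
Penalty: 18 × 1.25% × £700,874.00 = £157,696.65
Final settlement = outstanding balance + penalty = £643,692.3907… + £157,696.65 = £801,389.04

£801,389.04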